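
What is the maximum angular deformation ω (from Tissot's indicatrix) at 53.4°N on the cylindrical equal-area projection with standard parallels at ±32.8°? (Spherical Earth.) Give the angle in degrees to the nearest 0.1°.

38.6°

For cylindrical equal-area with standard parallel φ₀, h = cos φ / cos φ₀ and k = cos φ₀ / cos φ, so h·k = 1.
At 53.4°: h = 0.7093, k = 1.410; principal scales a = 1.410, b = 0.7093.
sin(ω/2) = (a − b)/(a + b) = 0.7005/2.119 = 0.3306, so ω = 2 arcsin(0.3306) ≈ 38.6°.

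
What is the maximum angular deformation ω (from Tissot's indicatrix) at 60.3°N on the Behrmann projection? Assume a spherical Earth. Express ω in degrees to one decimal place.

60.9°

Behrmann is a cylindrical equal-area projection with standard parallels at ±30°. A cylindrical equal-area projection with standard parallel φ₀ has meridian scale h = cos φ / cos φ₀ and parallel scale k = cos φ₀ / cos φ (so areas are preserved, h·k = 1).
At 60.3°: h = 0.5721, k = 1.748; principal scales a = 1.748, b = 0.5721.
sin(ω/2) = (a − b)/(a + b) = 1.176/2.320 = 0.5068, so ω = 2 arcsin(0.5068) ≈ 60.9°.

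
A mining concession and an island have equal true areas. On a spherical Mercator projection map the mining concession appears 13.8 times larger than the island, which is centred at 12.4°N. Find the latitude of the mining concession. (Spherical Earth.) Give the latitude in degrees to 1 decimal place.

74.8°

For equal true areas on Mercator, apparent areas scale as sec²φ, so the ratio is cos²φ₂ / cos²φ₁.
cos²φ₂ / cos²φ₁ = 13.8  ⇒  cos φ₁ = cos 12.4° / √13.8 = 0.9767/3.715 = 0.2629.
φ₁ = arccos(0.2629) ≈ 74.8°.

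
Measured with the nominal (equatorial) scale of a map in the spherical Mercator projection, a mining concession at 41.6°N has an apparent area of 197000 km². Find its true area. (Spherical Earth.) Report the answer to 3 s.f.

The Mercator projection is conformal; its linear scale factor is the same in every direction and equals sec φ = 1/cos φ.
Areal scale = k² = sec²φ = 1/cos²(41.6°) = 1/0.7478² = 1.788.
True area = apparent / (areal scale) = 197000 / 1.788 ≈ 110000 km².

110000 km²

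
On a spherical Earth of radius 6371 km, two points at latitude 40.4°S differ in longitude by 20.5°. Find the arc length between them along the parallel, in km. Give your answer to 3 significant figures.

Arc length along a parallel = R cos φ · Δλ (with Δλ in radians).
= 6371 × cos 40.4° × (20.5° × π/180) = 6371 × 0.7615 × 0.3578 ≈ 1740 km.

1740 km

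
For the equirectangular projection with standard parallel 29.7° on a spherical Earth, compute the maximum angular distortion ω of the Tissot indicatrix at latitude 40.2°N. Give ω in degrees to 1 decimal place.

In the equirectangular projection with standard parallel φ₀ = 29.7° (x = Rλ cos φ₀, y = Rφ), meridians are true-scale (h = 1) and the parallel scale is k = cos φ₀ / cos φ.
At 40.2°: h = 1.000, k = 1.137; principal scales a = 1.137, b = 1.000.
sin(ω/2) = (a − b)/(a + b) = 0.1373/2.137 = 0.06422, so ω = 2 arcsin(0.06422) ≈ 7.4°.

7.4°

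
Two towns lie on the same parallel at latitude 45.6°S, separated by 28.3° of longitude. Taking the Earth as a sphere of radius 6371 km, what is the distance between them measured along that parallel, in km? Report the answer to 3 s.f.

2200 km

Arc length along a parallel = R cos φ · Δλ (with Δλ in radians).
= 6371 × cos 45.6° × (28.3° × π/180) = 6371 × 0.6997 × 0.4939 ≈ 2200 km.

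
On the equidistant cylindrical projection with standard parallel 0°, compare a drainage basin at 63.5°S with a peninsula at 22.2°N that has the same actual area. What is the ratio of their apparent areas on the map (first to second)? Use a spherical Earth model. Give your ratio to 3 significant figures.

In the plate carrée (x = Rλ, y = Rφ), meridians are true-scale (h = 1) and parallels are stretched by k = sec φ.
Areal scale at 63.5°: h·k = 1.000 × 2.241 = 2.241.
Areal scale at 22.2°: h·k = 1.000 × 1.080 = 1.080.
Ratio = 2.241/1.080 ≈ 2.08.

2.08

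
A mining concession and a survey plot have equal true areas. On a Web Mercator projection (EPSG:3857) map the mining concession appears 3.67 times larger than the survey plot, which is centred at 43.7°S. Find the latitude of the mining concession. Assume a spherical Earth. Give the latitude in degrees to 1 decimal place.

On Mercator, (apparent₁)/(apparent₂) = sec²φ₁ / sec²φ₂ when true areas are equal.
cos²φ₂ / cos²φ₁ = 3.67  ⇒  cos φ₁ = cos 43.7° / √3.67 = 0.7230/1.916 = 0.3774.
φ₁ = arccos(0.3774) ≈ 67.8°.

67.8°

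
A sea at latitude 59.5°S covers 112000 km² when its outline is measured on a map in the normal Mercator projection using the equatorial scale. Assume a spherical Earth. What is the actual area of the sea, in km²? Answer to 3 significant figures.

28900 km²

For Mercator, h = k = sec φ (a conformal cylindrical projection has a single point scale, 1/cos φ).
Areal scale = k² = sec²φ = 1/cos²(59.5°) = 1/0.5075² = 3.882.
True area = apparent / (areal scale) = 112000 / 3.882 ≈ 28900 km².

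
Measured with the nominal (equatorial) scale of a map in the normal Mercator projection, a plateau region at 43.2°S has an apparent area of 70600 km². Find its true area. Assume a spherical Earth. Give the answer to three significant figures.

The Mercator projection is conformal; its linear scale factor is the same in every direction and equals sec φ = 1/cos φ.
Areal scale = k² = sec²φ = 1/cos²(43.2°) = 1/0.7290² = 1.882.
True area = apparent / (areal scale) = 70600 / 1.882 ≈ 37500 km².

37500 km²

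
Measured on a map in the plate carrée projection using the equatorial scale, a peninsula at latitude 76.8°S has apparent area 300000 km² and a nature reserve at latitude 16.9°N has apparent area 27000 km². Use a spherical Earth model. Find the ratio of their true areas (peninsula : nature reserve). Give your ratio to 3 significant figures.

2.65

Plate carrée has h = 1 and k = sec φ, giving areal scale sec φ; true area = (apparent area) · cos φ.
True area of peninsula: 300000 × cos(76.8°) = 300000 × 0.2284 = 68510 km².
True area of nature reserve: 27000 × cos(16.9°) = 27000 × 0.9568 = 25830 km².
Ratio = 68510 / 25830 ≈ 2.65.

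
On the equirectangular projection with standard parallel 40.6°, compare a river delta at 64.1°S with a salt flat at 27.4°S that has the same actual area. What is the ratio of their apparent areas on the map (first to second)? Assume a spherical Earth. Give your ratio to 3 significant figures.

2.03

In the equirectangular projection with standard parallel φ₀ = 40.6° (x = Rλ cos φ₀, y = Rφ), meridians are true-scale (h = 1) and the parallel scale is k = cos φ₀ / cos φ.
Areal scale at 64.1°: h·k = 1.000 × 1.738 = 1.738.
Areal scale at 27.4°: h·k = 1.000 × 0.8552 = 0.8552.
Ratio = 1.738/0.8552 ≈ 2.03.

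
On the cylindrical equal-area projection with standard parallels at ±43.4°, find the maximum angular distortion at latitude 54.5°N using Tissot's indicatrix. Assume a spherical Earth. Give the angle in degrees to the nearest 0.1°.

25.5°

A cylindrical equal-area projection with standard parallel φ₀ has meridian scale h = cos φ / cos φ₀ and parallel scale k = cos φ₀ / cos φ (so areas are preserved, h·k = 1).
At 54.5°: h = 0.7992, k = 1.251; principal scales a = 1.251, b = 0.7992.
sin(ω/2) = (a − b)/(a + b) = 0.4520/2.050 = 0.2204, so ω = 2 arcsin(0.2204) ≈ 25.5°.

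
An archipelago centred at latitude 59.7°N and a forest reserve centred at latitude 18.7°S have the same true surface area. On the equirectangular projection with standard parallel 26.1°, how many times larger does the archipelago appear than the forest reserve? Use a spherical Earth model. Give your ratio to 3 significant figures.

1.88

The equidistant cylindrical projection with φ₀ = 26.1° has h = 1 (meridians true) and k = cos φ₀ / cos φ along parallels.
Areal scale at 59.7°: h·k = 1.000 × 1.780 = 1.780.
Areal scale at 18.7°: h·k = 1.000 × 0.9481 = 0.9481.
Ratio = 1.780/0.9481 ≈ 1.88.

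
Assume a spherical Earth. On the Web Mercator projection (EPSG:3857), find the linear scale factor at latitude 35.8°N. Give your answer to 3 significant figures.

1.23

Mercator is conformal, so the point scale is isotropic: h = k = sec φ = 1/cos φ.
k = 1/cos 35.8° = 1/0.8111 = 1.233.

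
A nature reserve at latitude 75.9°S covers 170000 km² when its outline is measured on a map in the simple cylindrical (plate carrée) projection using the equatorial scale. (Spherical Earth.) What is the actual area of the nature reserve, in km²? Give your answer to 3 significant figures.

Plate carrée maps x = Rλ, y = Rφ. The meridian scale is h = 1 and the parallel scale is k = 1/cos φ = sec φ.
Areal scale = h·k = 1 × sec φ; at 75.9°, h = 1.000, k = 4.105, so h·k = 4.105.
True area = apparent / (areal scale) = 170000 / 4.105 ≈ 41400 km².

41400 km²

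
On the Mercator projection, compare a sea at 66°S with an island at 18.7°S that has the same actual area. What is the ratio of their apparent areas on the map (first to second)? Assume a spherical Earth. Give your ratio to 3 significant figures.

5.42

Mercator is conformal with k = sec φ, so areal scale = k² = sec²φ.
At 66°: sec²(66°) = 1/0.4067² = 6.045.
At 18.7°: sec²(18.7°) = 1/0.9472² = 1.115.
Ratio = 6.045/1.115 = cos²(18.7°)/cos²(66°) ≈ 5.42.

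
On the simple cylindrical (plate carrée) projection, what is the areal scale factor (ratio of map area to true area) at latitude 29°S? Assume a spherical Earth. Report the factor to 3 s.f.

In the plate carrée (x = Rλ, y = Rφ), meridians are true-scale (h = 1) and parallels are stretched by k = sec φ.
Areal scale = h·k = 1 × sec φ; at 29°, h = 1.000, k = 1.143, so h·k = 1.143.

1.14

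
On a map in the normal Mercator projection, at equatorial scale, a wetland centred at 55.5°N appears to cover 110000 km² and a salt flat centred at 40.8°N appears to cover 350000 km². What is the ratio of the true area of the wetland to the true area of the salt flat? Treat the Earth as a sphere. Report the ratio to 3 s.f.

0.176

Since Mercator area scale is 1/cos²φ, the true area equals the apparent area multiplied by cos²φ.
True area of wetland: 110000 × cos²(55.5°) = 110000 × 0.3208 = 35290 km².
True area of salt flat: 350000 × cos²(40.8°) = 350000 × 0.5730 = 200600 km².
Ratio = 35290 / 200600 ≈ 0.176.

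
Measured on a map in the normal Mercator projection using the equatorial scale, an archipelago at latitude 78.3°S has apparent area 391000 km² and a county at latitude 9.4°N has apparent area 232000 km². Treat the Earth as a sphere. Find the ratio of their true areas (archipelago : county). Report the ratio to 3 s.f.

0.0712

Since Mercator area scale is 1/cos²φ, the true area equals the apparent area multiplied by cos²φ.
True area of archipelago: 391000 × cos²(78.3°) = 391000 × 0.04112 = 16080 km².
True area of county: 232000 × cos²(9.4°) = 232000 × 0.9733 = 225800 km².
Ratio = 16080 / 225800 ≈ 0.0712.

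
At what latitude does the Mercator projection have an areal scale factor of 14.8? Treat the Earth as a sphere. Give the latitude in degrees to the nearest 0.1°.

Mercator areal scale is sec²φ.
sec²φ = 14.8  ⇒  cos²φ = 0.06757  ⇒  cos φ = 0.2599.
φ = arccos(0.2599) ≈ 74.9°.

74.9°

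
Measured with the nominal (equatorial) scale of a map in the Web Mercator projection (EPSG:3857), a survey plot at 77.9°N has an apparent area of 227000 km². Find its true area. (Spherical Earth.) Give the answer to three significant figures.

Mercator is conformal, so the point scale is isotropic: h = k = sec φ = 1/cos φ.
Areal scale = k² = sec²φ = 1/cos²(77.9°) = 1/0.2096² = 22.76.
True area = apparent / (areal scale) = 227000 / 22.76 ≈ 9970 km².

9970 km²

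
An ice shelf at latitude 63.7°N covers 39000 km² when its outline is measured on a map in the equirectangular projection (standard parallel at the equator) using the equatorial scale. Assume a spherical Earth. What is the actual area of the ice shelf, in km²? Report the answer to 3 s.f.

17300 km²

Plate carrée maps x = Rλ, y = Rφ. The meridian scale is h = 1 and the parallel scale is k = 1/cos φ = sec φ.
Areal scale = h·k = 1 × sec φ; at 63.7°, h = 1.000, k = 2.257, so h·k = 2.257.
True area = apparent / (areal scale) = 39000 / 2.257 ≈ 17300 km².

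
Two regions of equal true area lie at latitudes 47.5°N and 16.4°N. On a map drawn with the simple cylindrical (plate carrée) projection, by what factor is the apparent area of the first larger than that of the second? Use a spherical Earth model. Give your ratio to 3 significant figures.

Plate carrée maps x = Rλ, y = Rφ. The meridian scale is h = 1 and the parallel scale is k = 1/cos φ = sec φ.
Areal scale at 47.5°: h·k = 1.000 × 1.480 = 1.480.
Areal scale at 16.4°: h·k = 1.000 × 1.042 = 1.042.
Ratio = 1.480/1.042 ≈ 1.42.

1.42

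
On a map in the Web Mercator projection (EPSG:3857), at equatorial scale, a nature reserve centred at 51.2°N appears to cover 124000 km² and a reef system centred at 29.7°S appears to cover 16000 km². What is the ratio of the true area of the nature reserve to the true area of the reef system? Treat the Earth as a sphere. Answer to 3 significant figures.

On Mercator the areal scale is sec²φ, so true area = apparent × cos²φ.
True area of nature reserve: 124000 × cos²(51.2°) = 124000 × 0.3926 = 48690 km².
True area of reef system: 16000 × cos²(29.7°) = 16000 × 0.7545 = 12070 km².
Ratio = 48690 / 12070 ≈ 4.03.

4.03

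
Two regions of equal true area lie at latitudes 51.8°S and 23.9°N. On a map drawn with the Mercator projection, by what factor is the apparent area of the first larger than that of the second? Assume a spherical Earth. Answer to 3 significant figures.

On Mercator, area is exaggerated by sec²φ = 1/cos²φ.
At 51.8°: sec²(51.8°) = 1/0.6184² = 2.615.
At 23.9°: sec²(23.9°) = 1/0.9143² = 1.196.
Ratio = 2.615/1.196 = cos²(23.9°)/cos²(51.8°) ≈ 2.19.

2.19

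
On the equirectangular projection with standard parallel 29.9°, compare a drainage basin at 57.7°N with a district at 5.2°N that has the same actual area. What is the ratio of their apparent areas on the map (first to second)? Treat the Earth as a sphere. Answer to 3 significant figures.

1.86

The equidistant cylindrical projection with φ₀ = 29.9° has h = 1 (meridians true) and k = cos φ₀ / cos φ along parallels.
Areal scale at 57.7°: h·k = 1.000 × 1.622 = 1.622.
Areal scale at 5.2°: h·k = 1.000 × 0.8705 = 0.8705.
Ratio = 1.622/0.8705 ≈ 1.86.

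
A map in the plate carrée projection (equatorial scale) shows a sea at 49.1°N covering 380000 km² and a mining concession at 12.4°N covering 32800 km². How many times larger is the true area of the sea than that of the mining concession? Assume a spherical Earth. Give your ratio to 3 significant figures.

7.77

Plate carrée has h = 1 and k = sec φ, giving areal scale sec φ; true area = (apparent area) · cos φ.
True area of sea: 380000 × cos(49.1°) = 380000 × 0.6547 = 248800 km².
True area of mining concession: 32800 × cos(12.4°) = 32800 × 0.9767 = 32030 km².
Ratio = 248800 / 32030 ≈ 7.77.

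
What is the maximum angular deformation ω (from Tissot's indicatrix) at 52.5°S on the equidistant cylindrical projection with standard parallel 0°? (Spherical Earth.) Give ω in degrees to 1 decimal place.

28.2°

For the equirectangular projection with φ₀ = 0 (plate carrée), h = 1 along meridians and k = sec φ along parallels.
At 52.5°: h = 1.000, k = 1.643; principal scales a = 1.643, b = 1.000.
sin(ω/2) = (a − b)/(a + b) = 0.6427/2.643 = 0.2432, so ω = 2 arcsin(0.2432) ≈ 28.2°.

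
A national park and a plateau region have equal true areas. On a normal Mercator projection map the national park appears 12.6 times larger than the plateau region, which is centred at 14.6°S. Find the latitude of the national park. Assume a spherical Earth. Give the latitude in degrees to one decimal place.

74.2°

Mercator areal scale is sec²φ, so apparent-area ratio = sec²φ₁ / sec²φ₂ = cos²φ₂ / cos²φ₁.
cos²φ₂ / cos²φ₁ = 12.6  ⇒  cos φ₁ = cos 14.6° / √12.6 = 0.9677/3.550 = 0.2726.
φ₁ = arccos(0.2726) ≈ 74.2°.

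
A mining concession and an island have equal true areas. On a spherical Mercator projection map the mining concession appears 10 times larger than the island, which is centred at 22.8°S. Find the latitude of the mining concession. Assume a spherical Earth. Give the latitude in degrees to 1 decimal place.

73.1°

Mercator areal scale is sec²φ, so apparent-area ratio = sec²φ₁ / sec²φ₂ = cos²φ₂ / cos²φ₁.
cos²φ₂ / cos²φ₁ = 10  ⇒  cos φ₁ = cos 22.8° / √10 = 0.9219/3.162 = 0.2915.
φ₁ = arccos(0.2915) ≈ 73.1°.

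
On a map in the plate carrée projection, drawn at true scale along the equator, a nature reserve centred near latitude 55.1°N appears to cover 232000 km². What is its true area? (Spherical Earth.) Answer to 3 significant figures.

Plate carrée maps x = Rλ, y = Rφ. The meridian scale is h = 1 and the parallel scale is k = 1/cos φ = sec φ.
Areal scale = h·k = 1 × sec φ; at 55.1°, h = 1.000, k = 1.748, so h·k = 1.748.
True area = apparent / (areal scale) = 232000 / 1.748 ≈ 133000 km².

133000 km²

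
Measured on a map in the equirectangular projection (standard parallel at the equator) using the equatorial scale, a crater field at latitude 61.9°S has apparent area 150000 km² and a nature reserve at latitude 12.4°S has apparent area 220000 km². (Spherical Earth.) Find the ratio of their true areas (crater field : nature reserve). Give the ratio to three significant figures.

0.329

On the plate carrée, areal scale = h·k = 1 × sec φ, so true area = apparent × cos φ.
True area of crater field: 150000 × cos(61.9°) = 150000 × 0.4710 = 70650 km².
True area of nature reserve: 220000 × cos(12.4°) = 220000 × 0.9767 = 214900 km².
Ratio = 70650 / 214900 ≈ 0.329.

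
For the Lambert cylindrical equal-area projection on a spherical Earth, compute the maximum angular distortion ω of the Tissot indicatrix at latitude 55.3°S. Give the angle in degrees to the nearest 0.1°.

61.4°

The Lambert cylindrical equal-area projection is the cylindrical equal-area projection with its standard parallel at the equator (φ₀ = 0). Cylindrical equal-area (φ₀ = 0°): h = cos φ / cos 0° along meridians, k = cos 0° / cos φ along parallels; h·k = 1.
At 55.3°: h = 0.5693, k = 1.757; principal scales a = 1.757, b = 0.5693.
sin(ω/2) = (a − b)/(a + b) = 1.187/2.326 = 0.5105, so ω = 2 arcsin(0.5105) ≈ 61.4°.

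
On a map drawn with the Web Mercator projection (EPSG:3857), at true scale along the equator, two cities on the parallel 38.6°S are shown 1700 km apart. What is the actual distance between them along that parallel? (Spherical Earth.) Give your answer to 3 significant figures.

Mercator is conformal, so the point scale is isotropic: h = k = sec φ = 1/cos φ.
Along the parallel at 38.6°, map distances are exaggerated by k = sec 38.6° = 1.280.
True distance = 1700 / 1.280 = 1700 × cos 38.6° ≈ 1330 km.

1330 km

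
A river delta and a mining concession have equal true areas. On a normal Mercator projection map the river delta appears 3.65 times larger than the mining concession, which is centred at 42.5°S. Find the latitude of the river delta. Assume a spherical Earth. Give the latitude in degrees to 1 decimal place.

Mercator areal scale is sec²φ, so apparent-area ratio = sec²φ₁ / sec²φ₂ = cos²φ₂ / cos²φ₁.
cos²φ₂ / cos²φ₁ = 3.65  ⇒  cos φ₁ = cos 42.5° / √3.65 = 0.7373/1.910 = 0.3859.
φ₁ = arccos(0.3859) ≈ 67.3°.

67.3°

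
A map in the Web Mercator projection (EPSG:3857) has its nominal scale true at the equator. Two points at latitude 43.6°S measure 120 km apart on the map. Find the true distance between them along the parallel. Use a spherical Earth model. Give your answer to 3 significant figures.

86.9 km

Mercator is conformal, so the point scale is isotropic: h = k = sec φ = 1/cos φ.
Along the parallel at 43.6°, map distances are exaggerated by k = sec 43.6° = 1.381.
True distance = 120 / 1.381 = 120 × cos 43.6° ≈ 86.9 km.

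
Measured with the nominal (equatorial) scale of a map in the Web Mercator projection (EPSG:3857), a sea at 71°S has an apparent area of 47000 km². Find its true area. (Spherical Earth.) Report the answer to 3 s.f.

4980 km²

Mercator is conformal, so the point scale is isotropic: h = k = sec φ = 1/cos φ.
Areal scale = k² = sec²φ = 1/cos²(71°) = 1/0.3256² = 9.434.
True area = apparent / (areal scale) = 47000 / 9.434 ≈ 4980 km².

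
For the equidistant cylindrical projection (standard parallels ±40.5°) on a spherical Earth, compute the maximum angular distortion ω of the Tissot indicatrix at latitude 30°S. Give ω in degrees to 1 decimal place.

7.4°

In the equirectangular projection with standard parallel φ₀ = 40.5° (x = Rλ cos φ₀, y = Rφ), meridians are true-scale (h = 1) and the parallel scale is k = cos φ₀ / cos φ.
At 30°: h = 1.000, k = 0.8780; principal scales a = 1.000, b = 0.8780.
sin(ω/2) = (a − b)/(a + b) = 0.1220/1.878 = 0.06494, so ω = 2 arcsin(0.06494) ≈ 7.4°.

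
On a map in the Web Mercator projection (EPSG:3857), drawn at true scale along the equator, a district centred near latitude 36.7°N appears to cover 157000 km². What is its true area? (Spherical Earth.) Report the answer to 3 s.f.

Mercator is conformal, so the point scale is isotropic: h = k = sec φ = 1/cos φ.
Areal scale = k² = sec²φ = 1/cos²(36.7°) = 1/0.8018² = 1.556.
True area = apparent / (areal scale) = 157000 / 1.556 ≈ 101000 km².

101000 km²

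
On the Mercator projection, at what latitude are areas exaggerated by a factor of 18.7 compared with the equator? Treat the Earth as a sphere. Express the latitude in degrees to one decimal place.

76.6°

Mercator areal scale is sec²φ.
sec²φ = 18.7  ⇒  cos²φ = 0.05348  ⇒  cos φ = 0.2312.
φ = arccos(0.2312) ≈ 76.6°.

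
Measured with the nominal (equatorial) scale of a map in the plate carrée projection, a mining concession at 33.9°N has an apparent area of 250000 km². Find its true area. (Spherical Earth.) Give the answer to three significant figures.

208000 km²

Plate carrée maps x = Rλ, y = Rφ. The meridian scale is h = 1 and the parallel scale is k = 1/cos φ = sec φ.
Areal scale = h·k = 1 × sec φ; at 33.9°, h = 1.000, k = 1.205, so h·k = 1.205.
True area = apparent / (areal scale) = 250000 / 1.205 ≈ 208000 km².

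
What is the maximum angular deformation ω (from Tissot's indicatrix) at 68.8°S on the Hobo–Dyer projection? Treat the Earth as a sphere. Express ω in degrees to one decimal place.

82.0°

Hobo–Dyer is a cylindrical equal-area projection with standard parallels at ±37.5°. Cylindrical equal-area (φ₀ = 37.5°): h = cos φ / cos 37.5° along meridians, k = cos 37.5° / cos φ along parallels; h·k = 1.
At 68.8°: h = 0.4558, k = 2.194; principal scales a = 2.194, b = 0.4558.
sin(ω/2) = (a − b)/(a + b) = 1.738/2.650 = 0.6559, so ω = 2 arcsin(0.6559) ≈ 82.0°.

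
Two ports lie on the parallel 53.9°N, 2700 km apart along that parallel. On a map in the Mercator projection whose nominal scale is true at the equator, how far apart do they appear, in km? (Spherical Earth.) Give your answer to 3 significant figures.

4580 km

For Mercator, h = k = sec φ (a conformal cylindrical projection has a single point scale, 1/cos φ).
Along the parallel, k = sec 53.9° = 1/0.5892 = 1.697.
Map distance = 2700 × 1.697 ≈ 4580 km.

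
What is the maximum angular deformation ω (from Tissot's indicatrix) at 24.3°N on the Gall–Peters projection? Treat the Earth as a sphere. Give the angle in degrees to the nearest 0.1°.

28.8°

The Gall–Peters projection is cylindrical equal-area with φ₀ = 45°. A cylindrical equal-area projection with standard parallel φ₀ has meridian scale h = cos φ / cos φ₀ and parallel scale k = cos φ₀ / cos φ (so areas are preserved, h·k = 1).
At 24.3°: h = 1.289, k = 0.7758; principal scales a = 1.289, b = 0.7758.
sin(ω/2) = (a − b)/(a + b) = 0.5131/2.065 = 0.2485, so ω = 2 arcsin(0.2485) ≈ 28.8°.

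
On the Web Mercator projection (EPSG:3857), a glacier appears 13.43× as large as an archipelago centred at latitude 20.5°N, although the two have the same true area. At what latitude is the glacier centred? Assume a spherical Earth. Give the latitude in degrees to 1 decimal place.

For equal true areas on Mercator, apparent areas scale as sec²φ, so the ratio is cos²φ₂ / cos²φ₁.
cos²φ₂ / cos²φ₁ = 13.43  ⇒  cos φ₁ = cos 20.5° / √13.43 = 0.9367/3.665 = 0.2556.
φ₁ = arccos(0.2556) ≈ 75.2°.

75.2°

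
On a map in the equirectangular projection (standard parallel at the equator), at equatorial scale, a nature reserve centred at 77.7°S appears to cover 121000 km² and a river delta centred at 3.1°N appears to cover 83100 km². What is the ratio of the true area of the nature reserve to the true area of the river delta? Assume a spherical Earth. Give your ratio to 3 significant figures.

Plate carrée has h = 1 and k = sec φ, giving areal scale sec φ; true area = (apparent area) · cos φ.
True area of nature reserve: 121000 × cos(77.7°) = 121000 × 0.2130 = 25780 km².
True area of river delta: 83100 × cos(3.1°) = 83100 × 0.9985 = 82980 km².
Ratio = 25780 / 82980 ≈ 0.311.

0.311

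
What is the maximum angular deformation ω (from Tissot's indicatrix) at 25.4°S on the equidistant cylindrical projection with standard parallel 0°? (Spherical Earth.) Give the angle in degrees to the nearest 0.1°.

5.8°

In the plate carrée (x = Rλ, y = Rφ), meridians are true-scale (h = 1) and parallels are stretched by k = sec φ.
At 25.4°: h = 1.000, k = 1.107; principal scales a = 1.107, b = 1.000.
sin(ω/2) = (a − b)/(a + b) = 0.1070/2.107 = 0.05079, so ω = 2 arcsin(0.05079) ≈ 5.8°.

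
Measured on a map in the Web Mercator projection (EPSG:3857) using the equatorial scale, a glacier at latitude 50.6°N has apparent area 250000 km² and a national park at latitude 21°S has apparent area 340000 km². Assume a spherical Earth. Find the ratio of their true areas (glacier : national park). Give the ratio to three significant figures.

On Mercator the areal scale is sec²φ, so true area = apparent × cos²φ.
True area of glacier: 250000 × cos²(50.6°) = 250000 × 0.4029 = 100700 km².
True area of national park: 340000 × cos²(21°) = 340000 × 0.8716 = 296300 km².
Ratio = 100700 / 296300 ≈ 0.340.

0.340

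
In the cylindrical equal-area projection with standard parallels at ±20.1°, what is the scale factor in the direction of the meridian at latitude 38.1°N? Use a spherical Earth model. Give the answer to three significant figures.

0.838

For cylindrical equal-area with standard parallel φ₀, h = cos φ / cos φ₀ and k = cos φ₀ / cos φ, so h·k = 1.
h = cos 38.1° / cos 20.1° = 0.7869/0.9391 = 0.8380.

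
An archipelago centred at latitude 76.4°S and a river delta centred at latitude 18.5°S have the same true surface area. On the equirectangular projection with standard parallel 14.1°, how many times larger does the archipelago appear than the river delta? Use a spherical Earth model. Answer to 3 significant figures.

With standard parallel φ₀ = 14.1°, the equirectangular projection gives x = Rλ cos φ₀, y = Rφ, so h = 1 and k = cos 14.1° / cos φ.
Areal scale at 76.4°: h·k = 1.000 × 4.125 = 4.125.
Areal scale at 18.5°: h·k = 1.000 × 1.023 = 1.023.
Ratio = 4.125/1.023 ≈ 4.03.

4.03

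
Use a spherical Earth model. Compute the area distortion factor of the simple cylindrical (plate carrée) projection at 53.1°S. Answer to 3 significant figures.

1.67

For the equirectangular projection with φ₀ = 0 (plate carrée), h = 1 along meridians and k = sec φ along parallels.
Areal scale = h·k = 1 × sec φ; at 53.1°, h = 1.000, k = 1.666, so h·k = 1.666.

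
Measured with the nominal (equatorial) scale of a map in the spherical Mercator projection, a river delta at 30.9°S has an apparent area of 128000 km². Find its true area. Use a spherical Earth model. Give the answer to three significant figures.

The Mercator projection is conformal; its linear scale factor is the same in every direction and equals sec φ = 1/cos φ.
Areal scale = k² = sec²φ = 1/cos²(30.9°) = 1/0.8581² = 1.358.
True area = apparent / (areal scale) = 128000 / 1.358 ≈ 94200 km².

94200 km²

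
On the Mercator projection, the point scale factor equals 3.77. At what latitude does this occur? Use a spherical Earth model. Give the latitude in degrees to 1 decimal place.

Mercator scale is k = sec φ = 1/cos φ.
1/cos φ = 3.77  ⇒  cos φ = 0.2653  ⇒  φ = arccos(0.2653) ≈ 74.6°.

74.6°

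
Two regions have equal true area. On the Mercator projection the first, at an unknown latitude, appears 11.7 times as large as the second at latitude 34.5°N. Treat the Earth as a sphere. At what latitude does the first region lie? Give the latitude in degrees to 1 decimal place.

76.1°

On Mercator, (apparent₁)/(apparent₂) = sec²φ₁ / sec²φ₂ when true areas are equal.
cos²φ₂ / cos²φ₁ = 11.7  ⇒  cos φ₁ = cos 34.5° / √11.7 = 0.8241/3.421 = 0.2409.
φ₁ = arccos(0.2409) ≈ 76.1°.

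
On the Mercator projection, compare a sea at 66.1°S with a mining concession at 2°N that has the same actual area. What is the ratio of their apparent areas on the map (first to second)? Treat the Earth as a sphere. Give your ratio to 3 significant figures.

6.08

On Mercator, area is exaggerated by sec²φ = 1/cos²φ.
At 66.1°: sec²(66.1°) = 1/0.4051² = 6.092.
At 2°: sec²(2°) = 1/0.9994² = 1.001.
Ratio = 6.092/1.001 = cos²(2°)/cos²(66.1°) ≈ 6.08.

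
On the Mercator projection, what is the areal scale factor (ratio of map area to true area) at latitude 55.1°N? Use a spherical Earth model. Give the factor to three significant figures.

Mercator is conformal, so the point scale is isotropic: h = k = sec φ = 1/cos φ.
Areal scale = k² = sec²φ = 1/cos²(55.1°) = 1/0.5721² = 3.055.

3.05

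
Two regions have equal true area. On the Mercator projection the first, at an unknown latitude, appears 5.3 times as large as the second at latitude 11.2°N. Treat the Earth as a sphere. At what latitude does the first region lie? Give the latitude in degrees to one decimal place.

Mercator areal scale is sec²φ, so apparent-area ratio = sec²φ₁ / sec²φ₂ = cos²φ₂ / cos²φ₁.
cos²φ₂ / cos²φ₁ = 5.3  ⇒  cos φ₁ = cos 11.2° / √5.3 = 0.9810/2.302 = 0.4261.
φ₁ = arccos(0.4261) ≈ 64.8°.

64.8°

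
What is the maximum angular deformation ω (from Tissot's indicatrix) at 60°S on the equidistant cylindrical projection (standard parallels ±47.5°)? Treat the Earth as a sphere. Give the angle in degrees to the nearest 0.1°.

The equidistant cylindrical projection with φ₀ = 47.5° has h = 1 (meridians true) and k = cos φ₀ / cos φ along parallels.
At 60°: h = 1.000, k = 1.351; principal scales a = 1.351, b = 1.000.
sin(ω/2) = (a − b)/(a + b) = 0.3512/2.351 = 0.1494, so ω = 2 arcsin(0.1494) ≈ 17.2°.

17.2°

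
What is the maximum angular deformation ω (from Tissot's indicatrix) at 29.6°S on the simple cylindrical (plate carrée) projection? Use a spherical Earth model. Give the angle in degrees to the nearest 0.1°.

Plate carrée maps x = Rλ, y = Rφ. The meridian scale is h = 1 and the parallel scale is k = 1/cos φ = sec φ.
At 29.6°: h = 1.000, k = 1.150; principal scales a = 1.150, b = 1.000.
sin(ω/2) = (a − b)/(a + b) = 0.1501/2.150 = 0.06981, so ω = 2 arcsin(0.06981) ≈ 8.0°.

8.0°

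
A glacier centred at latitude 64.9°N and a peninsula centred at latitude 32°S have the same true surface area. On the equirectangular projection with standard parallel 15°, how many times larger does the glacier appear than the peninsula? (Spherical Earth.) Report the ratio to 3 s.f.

2.00

The equidistant cylindrical projection with φ₀ = 15° has h = 1 (meridians true) and k = cos φ₀ / cos φ along parallels.
Areal scale at 64.9°: h·k = 1.000 × 2.277 = 2.277.
Areal scale at 32°: h·k = 1.000 × 1.139 = 1.139.
Ratio = 2.277/1.139 ≈ 2.00.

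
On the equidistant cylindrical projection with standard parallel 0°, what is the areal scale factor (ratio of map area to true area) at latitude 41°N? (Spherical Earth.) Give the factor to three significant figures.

1.33

Plate carrée maps x = Rλ, y = Rφ. The meridian scale is h = 1 and the parallel scale is k = 1/cos φ = sec φ.
Areal scale = h·k = 1 × sec φ; at 41°, h = 1.000, k = 1.325, so h·k = 1.325.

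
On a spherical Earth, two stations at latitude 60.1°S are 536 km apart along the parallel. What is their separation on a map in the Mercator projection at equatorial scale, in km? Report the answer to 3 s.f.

1080 km

For Mercator, h = k = sec φ (a conformal cylindrical projection has a single point scale, 1/cos φ).
Along the parallel, k = sec 60.1° = 1/0.4985 = 2.006.
Map distance = 536 × 2.006 ≈ 1080 km.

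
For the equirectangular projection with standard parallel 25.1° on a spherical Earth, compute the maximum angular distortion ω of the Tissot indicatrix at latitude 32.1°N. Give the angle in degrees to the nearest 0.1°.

With standard parallel φ₀ = 25.1°, the equirectangular projection gives x = Rλ cos φ₀, y = Rφ, so h = 1 and k = cos 25.1° / cos φ.
At 32.1°: h = 1.000, k = 1.069; principal scales a = 1.069, b = 1.000.
sin(ω/2) = (a − b)/(a + b) = 0.06899/2.069 = 0.03335, so ω = 2 arcsin(0.03335) ≈ 3.8°.

3.8°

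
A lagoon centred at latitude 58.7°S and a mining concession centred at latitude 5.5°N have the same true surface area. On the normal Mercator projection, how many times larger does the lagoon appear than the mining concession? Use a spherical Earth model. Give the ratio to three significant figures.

3.67

Mercator is conformal with k = sec φ, so areal scale = k² = sec²φ.
At 58.7°: sec²(58.7°) = 1/0.5195² = 3.705.
At 5.5°: sec²(5.5°) = 1/0.9954² = 1.009.
Ratio = 3.705/1.009 = cos²(5.5°)/cos²(58.7°) ≈ 3.67.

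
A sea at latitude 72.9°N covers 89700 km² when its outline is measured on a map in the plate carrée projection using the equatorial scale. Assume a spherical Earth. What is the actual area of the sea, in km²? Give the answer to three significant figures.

26400 km²

Plate carrée maps x = Rλ, y = Rφ. The meridian scale is h = 1 and the parallel scale is k = 1/cos φ = sec φ.
Areal scale = h·k = 1 × sec φ; at 72.9°, h = 1.000, k = 3.401, so h·k = 3.401.
True area = apparent / (areal scale) = 89700 / 3.401 ≈ 26400 km².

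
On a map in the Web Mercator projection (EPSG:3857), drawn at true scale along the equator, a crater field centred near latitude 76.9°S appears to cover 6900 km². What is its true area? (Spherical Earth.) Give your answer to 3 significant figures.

354 km²

For Mercator, h = k = sec φ (a conformal cylindrical projection has a single point scale, 1/cos φ).
Areal scale = k² = sec²φ = 1/cos²(76.9°) = 1/0.2267² = 19.47.
True area = apparent / (areal scale) = 6900 / 19.47 ≈ 354 km².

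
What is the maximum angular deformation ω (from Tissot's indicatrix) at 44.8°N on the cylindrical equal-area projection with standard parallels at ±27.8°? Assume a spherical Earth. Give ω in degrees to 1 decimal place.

For cylindrical equal-area with standard parallel φ₀, h = cos φ / cos φ₀ and k = cos φ₀ / cos φ, so h·k = 1.
At 44.8°: h = 0.8022, k = 1.247; principal scales a = 1.247, b = 0.8022.
sin(ω/2) = (a − b)/(a + b) = 0.4445/2.049 = 0.2170, so ω = 2 arcsin(0.2170) ≈ 25.1°.

25.1°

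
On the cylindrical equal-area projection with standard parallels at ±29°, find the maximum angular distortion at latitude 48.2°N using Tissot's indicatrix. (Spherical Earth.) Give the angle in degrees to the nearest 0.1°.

30.8°

A cylindrical equal-area projection with standard parallel φ₀ has meridian scale h = cos φ / cos φ₀ and parallel scale k = cos φ₀ / cos φ (so areas are preserved, h·k = 1).
At 48.2°: h = 0.7621, k = 1.312; principal scales a = 1.312, b = 0.7621.
sin(ω/2) = (a − b)/(a + b) = 0.5501/2.074 = 0.2652, so ω = 2 arcsin(0.2652) ≈ 30.8°.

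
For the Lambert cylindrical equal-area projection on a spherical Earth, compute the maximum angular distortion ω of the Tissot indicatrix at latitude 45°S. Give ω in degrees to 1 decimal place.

38.9°

The Lambert cylindrical equal-area projection is the cylindrical equal-area projection with its standard parallel at the equator (φ₀ = 0). For cylindrical equal-area with standard parallel φ₀, h = cos φ / cos φ₀ and k = cos φ₀ / cos φ, so h·k = 1.
At 45°: h = 0.7071, k = 1.414; principal scales a = 1.414, b = 0.7071.
sin(ω/2) = (a − b)/(a + b) = 0.7071/2.121 = 0.3333, so ω = 2 arcsin(0.3333) ≈ 38.9°.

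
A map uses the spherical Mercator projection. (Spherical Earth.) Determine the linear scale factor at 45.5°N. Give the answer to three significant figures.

Mercator is conformal, so the point scale is isotropic: h = k = sec φ = 1/cos φ.
k = 1/cos 45.5° = 1/0.7009 = 1.427.

1.43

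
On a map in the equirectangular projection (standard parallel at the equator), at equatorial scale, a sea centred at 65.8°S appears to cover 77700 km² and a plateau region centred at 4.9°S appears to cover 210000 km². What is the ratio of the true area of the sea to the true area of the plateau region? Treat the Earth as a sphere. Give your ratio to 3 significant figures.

0.152

On the plate carrée, areal scale = h·k = 1 × sec φ, so true area = apparent × cos φ.
True area of sea: 77700 × cos(65.8°) = 77700 × 0.4099 = 31850 km².
True area of plateau region: 210000 × cos(4.9°) = 210000 × 0.9963 = 209200 km².
Ratio = 31850 / 209200 ≈ 0.152.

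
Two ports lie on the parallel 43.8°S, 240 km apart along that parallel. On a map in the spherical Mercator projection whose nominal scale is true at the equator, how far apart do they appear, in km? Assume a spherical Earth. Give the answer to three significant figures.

333 km

For Mercator, h = k = sec φ (a conformal cylindrical projection has a single point scale, 1/cos φ).
Along the parallel, k = sec 43.8° = 1/0.7218 = 1.386.
Map distance = 240 × 1.386 ≈ 333 km.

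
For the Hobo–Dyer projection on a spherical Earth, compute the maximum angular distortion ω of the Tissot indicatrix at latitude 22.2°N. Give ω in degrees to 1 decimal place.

17.6°

Hobo–Dyer is a cylindrical equal-area projection with standard parallels at ±37.5°. Cylindrical equal-area (φ₀ = 37.5°): h = cos φ / cos 37.5° along meridians, k = cos 37.5° / cos φ along parallels; h·k = 1.
At 22.2°: h = 1.167, k = 0.8569; principal scales a = 1.167, b = 0.8569.
sin(ω/2) = (a − b)/(a + b) = 0.3102/2.024 = 0.1532, so ω = 2 arcsin(0.1532) ≈ 17.6°.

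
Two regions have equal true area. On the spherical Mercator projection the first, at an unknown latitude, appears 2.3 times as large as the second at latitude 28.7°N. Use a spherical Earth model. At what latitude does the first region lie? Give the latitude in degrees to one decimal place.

54.7°

Mercator areal scale is sec²φ, so apparent-area ratio = sec²φ₁ / sec²φ₂ = cos²φ₂ / cos²φ₁.
cos²φ₂ / cos²φ₁ = 2.3  ⇒  cos φ₁ = cos 28.7° / √2.3 = 0.8771/1.517 = 0.5784.
φ₁ = arccos(0.5784) ≈ 54.7°.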